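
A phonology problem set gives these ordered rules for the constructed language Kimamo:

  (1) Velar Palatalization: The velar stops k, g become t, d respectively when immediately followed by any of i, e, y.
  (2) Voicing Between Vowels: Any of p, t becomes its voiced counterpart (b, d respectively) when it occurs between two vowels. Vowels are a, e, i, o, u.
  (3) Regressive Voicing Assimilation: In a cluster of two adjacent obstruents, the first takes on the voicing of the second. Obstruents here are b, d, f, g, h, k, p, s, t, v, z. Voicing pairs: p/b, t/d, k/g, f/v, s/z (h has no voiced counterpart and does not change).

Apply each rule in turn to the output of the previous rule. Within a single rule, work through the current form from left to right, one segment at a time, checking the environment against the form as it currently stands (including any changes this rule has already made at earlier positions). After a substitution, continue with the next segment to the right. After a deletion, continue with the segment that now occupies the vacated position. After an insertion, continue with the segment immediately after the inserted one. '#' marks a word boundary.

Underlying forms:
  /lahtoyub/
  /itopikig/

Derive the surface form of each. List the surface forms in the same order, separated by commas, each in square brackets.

/lahtoyub/:
  (1) Velar Palatalization: no change — [lahtoyub]
  (2) Voicing Between Vowels: no change — [lahtoyub]
  (3) Regressive Voicing Assimilation: no change — [lahtoyub]
/itopikig/:
  (1) Velar Palatalization: [itopikig] → [itopitig]
  (2) Voicing Between Vowels: [itopitig] → [idobidig]
  (3) Regressive Voicing Assimilation: no change — [idobidig]

[lahtoyub], [idobidig]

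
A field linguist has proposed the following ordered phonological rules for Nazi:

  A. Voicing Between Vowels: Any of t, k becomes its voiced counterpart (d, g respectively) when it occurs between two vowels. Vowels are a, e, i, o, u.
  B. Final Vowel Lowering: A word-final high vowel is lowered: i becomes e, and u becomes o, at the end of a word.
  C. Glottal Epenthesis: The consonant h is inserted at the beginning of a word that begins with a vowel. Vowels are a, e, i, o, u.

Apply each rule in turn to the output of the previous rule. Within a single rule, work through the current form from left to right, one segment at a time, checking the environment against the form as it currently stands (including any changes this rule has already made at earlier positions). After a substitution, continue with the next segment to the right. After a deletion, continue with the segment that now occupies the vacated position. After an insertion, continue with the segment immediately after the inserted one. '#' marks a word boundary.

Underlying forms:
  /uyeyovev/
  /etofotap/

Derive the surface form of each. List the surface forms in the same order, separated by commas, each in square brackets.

/uyeyovev/:
  A Voicing Between Vowels: no change — [uyeyovev]
  B Final Vowel Lowering: no change — [uyeyovev]
  C Glottal Epenthesis: [uyeyovev] → [huyeyovev]
/etofotap/:
  A Voicing Between Vowels: [etofotap] → [edofodap]
  B Final Vowel Lowering: no change — [edofodap]
  C Glottal Epenthesis: [edofodap] → [hedofodap]

[huyeyovev], [hedofodap]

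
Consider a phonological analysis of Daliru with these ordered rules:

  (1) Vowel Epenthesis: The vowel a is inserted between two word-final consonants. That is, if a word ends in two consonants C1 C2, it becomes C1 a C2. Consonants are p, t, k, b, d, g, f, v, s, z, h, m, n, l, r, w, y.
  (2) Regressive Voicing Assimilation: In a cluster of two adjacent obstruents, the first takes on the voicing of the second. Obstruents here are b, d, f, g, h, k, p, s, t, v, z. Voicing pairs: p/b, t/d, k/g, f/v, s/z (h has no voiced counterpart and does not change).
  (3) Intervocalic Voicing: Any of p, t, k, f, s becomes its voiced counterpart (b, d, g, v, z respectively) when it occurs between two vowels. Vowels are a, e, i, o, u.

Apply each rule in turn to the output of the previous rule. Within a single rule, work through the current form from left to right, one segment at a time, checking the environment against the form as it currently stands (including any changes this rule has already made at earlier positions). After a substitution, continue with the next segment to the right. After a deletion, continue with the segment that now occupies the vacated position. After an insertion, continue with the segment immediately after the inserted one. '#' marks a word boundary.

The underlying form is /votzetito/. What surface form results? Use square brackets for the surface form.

(1) Vowel Epenthesis: no change — [votzetito]
(2) Regressive Voicing Assimilation: [votzetito] → [vodzetito]
(3) Intervocalic Voicing: [vodzetito] → [vodzedido]

[vodzedido]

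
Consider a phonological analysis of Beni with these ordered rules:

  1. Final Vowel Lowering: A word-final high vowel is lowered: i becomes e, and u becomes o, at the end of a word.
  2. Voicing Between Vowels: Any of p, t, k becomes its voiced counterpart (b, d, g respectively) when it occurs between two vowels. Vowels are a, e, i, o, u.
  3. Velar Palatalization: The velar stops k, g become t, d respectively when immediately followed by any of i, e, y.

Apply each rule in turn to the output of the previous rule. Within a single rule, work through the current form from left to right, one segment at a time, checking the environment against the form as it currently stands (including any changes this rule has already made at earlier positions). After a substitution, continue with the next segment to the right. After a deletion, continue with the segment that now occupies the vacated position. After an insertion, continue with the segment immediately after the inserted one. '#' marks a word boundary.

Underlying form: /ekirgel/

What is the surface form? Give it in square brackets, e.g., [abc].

1 Final Vowel Lowering: no change — [ekirgel]
2 Voicing Between Vowels: [ekirgel] → [egirgel]
3 Velar Palatalization: [egirgel] → [edirdel]

[edirdel]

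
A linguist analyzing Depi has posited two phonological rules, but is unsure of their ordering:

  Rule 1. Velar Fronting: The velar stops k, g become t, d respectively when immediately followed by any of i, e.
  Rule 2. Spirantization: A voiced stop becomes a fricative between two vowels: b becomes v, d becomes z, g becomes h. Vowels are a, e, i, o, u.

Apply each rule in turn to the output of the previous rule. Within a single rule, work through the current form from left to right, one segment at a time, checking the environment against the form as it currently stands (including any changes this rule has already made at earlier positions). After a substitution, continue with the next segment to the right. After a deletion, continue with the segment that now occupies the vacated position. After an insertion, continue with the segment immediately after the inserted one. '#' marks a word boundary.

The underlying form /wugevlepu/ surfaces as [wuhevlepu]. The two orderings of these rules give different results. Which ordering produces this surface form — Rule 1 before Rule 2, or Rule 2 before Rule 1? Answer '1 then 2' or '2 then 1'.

2 then 1

Order 1 then 2:
  1 Velar Fronting: [wugevlepu] → [wudevlepu]
  2 Spirantization: [wudevlepu] → [wuzevlepu]
  result: [wuzevlepu]
Order 2 then 1:
  2 Spirantization: [wugevlepu] → [wuhevlepu]
  1 Velar Fronting: no change — [wuhevlepu]
  result: [wuhevlepu]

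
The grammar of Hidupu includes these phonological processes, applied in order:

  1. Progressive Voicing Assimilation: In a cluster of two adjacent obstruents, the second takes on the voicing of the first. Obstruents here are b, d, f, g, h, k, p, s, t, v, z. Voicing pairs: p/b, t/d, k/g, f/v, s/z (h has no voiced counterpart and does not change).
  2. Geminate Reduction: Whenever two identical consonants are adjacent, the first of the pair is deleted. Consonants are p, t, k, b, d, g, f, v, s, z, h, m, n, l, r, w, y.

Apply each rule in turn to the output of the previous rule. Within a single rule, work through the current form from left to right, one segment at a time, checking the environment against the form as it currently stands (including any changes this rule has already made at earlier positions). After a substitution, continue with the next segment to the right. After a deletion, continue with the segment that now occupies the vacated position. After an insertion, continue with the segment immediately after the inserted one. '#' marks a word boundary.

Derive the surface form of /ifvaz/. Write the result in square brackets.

1 Progressive Voicing Assimilation: [ifvaz] → [iffaz]
2 Geminate Reduction: [iffaz] → [ifaz]

[ifaz]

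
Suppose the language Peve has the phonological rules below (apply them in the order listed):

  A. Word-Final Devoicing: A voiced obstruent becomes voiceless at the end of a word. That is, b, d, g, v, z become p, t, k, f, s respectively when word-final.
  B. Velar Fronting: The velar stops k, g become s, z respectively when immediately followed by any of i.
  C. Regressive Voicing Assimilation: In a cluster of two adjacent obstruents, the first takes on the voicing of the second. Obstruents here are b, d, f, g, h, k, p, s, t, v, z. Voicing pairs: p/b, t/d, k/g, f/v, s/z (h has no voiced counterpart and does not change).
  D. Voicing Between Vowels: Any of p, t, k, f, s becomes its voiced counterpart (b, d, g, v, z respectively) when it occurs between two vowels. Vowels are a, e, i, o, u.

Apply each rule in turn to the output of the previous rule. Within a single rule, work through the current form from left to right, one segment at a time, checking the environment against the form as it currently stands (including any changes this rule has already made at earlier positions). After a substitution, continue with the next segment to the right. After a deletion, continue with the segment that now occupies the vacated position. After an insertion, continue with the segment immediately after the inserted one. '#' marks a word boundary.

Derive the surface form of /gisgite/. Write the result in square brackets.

A Word-Final Devoicing: no change — [gisgite]
B Velar Fronting: [gisgite] → [ziszite]
C Regressive Voicing Assimilation: [ziszite] → [zizzite]
D Voicing Between Vowels: [zizzite] → [zizzide]

[zizzide]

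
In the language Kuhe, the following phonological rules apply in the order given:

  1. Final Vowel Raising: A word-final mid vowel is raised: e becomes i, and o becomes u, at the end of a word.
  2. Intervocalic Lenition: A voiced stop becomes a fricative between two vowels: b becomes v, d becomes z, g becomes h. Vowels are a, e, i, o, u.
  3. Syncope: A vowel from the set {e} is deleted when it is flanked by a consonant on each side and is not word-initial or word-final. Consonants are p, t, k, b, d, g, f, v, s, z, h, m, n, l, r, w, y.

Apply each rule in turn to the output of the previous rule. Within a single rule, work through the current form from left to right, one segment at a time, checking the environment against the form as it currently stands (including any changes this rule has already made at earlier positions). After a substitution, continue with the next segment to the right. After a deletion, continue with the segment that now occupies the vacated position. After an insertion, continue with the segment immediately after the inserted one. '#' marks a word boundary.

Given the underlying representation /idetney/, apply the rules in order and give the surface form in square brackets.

1 Final Vowel Raising: no change — [idetney]
2 Intervocalic Lenition: [idetney] → [izetney]
3 Syncope: [izetney] → [iztny]

[iztny]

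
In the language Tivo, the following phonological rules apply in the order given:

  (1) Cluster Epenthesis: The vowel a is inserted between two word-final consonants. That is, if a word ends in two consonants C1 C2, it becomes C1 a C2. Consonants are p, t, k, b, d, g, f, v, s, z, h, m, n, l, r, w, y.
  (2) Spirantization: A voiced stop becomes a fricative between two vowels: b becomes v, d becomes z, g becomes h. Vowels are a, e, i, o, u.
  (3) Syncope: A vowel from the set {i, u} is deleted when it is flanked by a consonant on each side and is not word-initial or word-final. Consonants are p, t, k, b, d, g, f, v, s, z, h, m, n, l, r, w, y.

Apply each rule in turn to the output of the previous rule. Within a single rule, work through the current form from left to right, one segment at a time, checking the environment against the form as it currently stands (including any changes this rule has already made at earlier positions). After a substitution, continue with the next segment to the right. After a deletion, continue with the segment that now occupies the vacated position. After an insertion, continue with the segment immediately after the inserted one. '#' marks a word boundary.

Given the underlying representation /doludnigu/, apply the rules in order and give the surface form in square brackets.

[doldnhu]

(1) Cluster Epenthesis: no change — [doludnigu]
(2) Spirantization: [doludnigu] → [doludnihu]
(3) Syncope: [doludnihu] → [doldnhu]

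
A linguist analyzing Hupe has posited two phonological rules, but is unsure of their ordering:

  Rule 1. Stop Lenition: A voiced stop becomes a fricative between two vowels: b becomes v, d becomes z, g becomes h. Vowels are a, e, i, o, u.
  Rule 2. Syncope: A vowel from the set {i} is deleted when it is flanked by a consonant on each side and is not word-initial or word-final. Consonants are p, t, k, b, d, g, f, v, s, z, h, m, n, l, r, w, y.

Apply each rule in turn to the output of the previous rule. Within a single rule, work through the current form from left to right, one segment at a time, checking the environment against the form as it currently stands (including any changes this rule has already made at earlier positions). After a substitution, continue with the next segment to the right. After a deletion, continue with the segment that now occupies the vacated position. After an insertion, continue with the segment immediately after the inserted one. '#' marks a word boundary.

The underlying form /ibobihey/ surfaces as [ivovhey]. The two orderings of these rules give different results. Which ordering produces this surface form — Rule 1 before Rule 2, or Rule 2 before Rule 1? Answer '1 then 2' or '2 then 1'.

1 then 2

Order 1 then 2:
  1 Stop Lenition: [ibobihey] → [ivovihey]
  2 Syncope: [ivovihey] → [ivovhey]
  result: [ivovhey]
Order 2 then 1:
  2 Syncope: [ibobihey] → [ibobhey]
  1 Stop Lenition: [ibobhey] → [ivobhey]
  result: [ivobhey]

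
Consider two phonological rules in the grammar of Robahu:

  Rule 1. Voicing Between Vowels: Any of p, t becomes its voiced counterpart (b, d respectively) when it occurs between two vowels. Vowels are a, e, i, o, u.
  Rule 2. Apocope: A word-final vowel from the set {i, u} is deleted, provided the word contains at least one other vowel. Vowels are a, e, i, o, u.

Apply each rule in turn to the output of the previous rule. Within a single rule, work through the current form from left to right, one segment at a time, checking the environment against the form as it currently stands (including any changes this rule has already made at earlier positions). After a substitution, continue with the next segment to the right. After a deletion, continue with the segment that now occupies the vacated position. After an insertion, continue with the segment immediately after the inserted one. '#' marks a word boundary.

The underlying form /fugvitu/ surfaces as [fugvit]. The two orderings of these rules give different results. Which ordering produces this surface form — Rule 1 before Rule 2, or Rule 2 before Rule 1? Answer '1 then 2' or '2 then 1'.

Order 1 then 2:
  1 Voicing Between Vowels: [fugvitu] → [fugvidu]
  2 Apocope: [fugvidu] → [fugvid]
  result: [fugvid]
Order 2 then 1:
  2 Apocope: [fugvitu] → [fugvit]
  1 Voicing Between Vowels: no change — [fugvit]
  result: [fugvit]

2 then 1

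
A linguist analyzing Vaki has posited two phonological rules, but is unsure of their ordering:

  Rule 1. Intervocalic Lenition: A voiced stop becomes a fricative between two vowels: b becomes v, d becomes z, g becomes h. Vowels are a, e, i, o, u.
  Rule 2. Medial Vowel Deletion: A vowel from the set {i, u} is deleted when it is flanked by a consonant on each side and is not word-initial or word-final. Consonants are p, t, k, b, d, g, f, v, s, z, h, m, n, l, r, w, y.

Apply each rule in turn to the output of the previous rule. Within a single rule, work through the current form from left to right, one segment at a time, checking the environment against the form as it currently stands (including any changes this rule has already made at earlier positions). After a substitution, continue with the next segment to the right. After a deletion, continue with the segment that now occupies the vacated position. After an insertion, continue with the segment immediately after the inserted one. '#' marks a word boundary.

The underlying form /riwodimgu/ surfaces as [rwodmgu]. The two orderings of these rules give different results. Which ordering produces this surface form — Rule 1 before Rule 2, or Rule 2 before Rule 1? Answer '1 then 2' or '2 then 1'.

Order 1 then 2:
  1 Intervocalic Lenition: [riwodimgu] → [riwozimgu]
  2 Medial Vowel Deletion: [riwozimgu] → [rwozmgu]
  result: [rwozmgu]
Order 2 then 1:
  2 Medial Vowel Deletion: [riwodimgu] → [rwodmgu]
  1 Intervocalic Lenition: no change — [rwodmgu]
  result: [rwodmgu]

2 then 1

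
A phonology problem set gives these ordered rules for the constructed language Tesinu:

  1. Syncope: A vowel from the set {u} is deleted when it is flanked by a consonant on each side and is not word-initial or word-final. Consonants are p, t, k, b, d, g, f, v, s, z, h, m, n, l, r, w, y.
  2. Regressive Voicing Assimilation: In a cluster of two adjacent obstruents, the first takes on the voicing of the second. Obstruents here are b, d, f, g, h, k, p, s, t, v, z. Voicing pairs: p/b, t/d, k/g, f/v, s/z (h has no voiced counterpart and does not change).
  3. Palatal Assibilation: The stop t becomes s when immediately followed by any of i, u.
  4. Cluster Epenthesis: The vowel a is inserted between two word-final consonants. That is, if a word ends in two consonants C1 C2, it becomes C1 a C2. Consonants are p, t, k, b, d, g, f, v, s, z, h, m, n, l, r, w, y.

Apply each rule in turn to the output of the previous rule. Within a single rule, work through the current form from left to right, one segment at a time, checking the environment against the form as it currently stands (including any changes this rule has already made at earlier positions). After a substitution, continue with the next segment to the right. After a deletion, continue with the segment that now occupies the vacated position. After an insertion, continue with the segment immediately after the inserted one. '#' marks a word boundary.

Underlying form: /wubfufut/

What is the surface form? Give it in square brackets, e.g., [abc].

1 Syncope: [wubfufut] → [wbfft]
2 Regressive Voicing Assimilation: [wbfft] → [wpfft]
3 Palatal Assibilation: no change — [wpfft]
4 Cluster Epenthesis: [wpfft] → [wpffat]

[wpffat]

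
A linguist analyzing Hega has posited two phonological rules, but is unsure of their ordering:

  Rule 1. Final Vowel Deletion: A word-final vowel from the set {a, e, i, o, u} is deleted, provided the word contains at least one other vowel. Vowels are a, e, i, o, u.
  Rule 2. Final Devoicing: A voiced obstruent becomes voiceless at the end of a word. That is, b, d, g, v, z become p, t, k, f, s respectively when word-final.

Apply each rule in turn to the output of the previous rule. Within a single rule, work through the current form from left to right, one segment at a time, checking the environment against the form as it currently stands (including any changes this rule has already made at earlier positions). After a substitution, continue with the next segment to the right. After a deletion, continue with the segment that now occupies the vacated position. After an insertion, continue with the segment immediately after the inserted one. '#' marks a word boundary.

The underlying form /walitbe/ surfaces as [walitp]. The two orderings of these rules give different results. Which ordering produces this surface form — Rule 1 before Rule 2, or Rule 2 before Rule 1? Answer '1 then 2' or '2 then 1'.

1 then 2

Order 1 then 2:
  1 Final Vowel Deletion: [walitbe] → [walitb]
  2 Final Devoicing: [walitb] → [walitp]
  result: [walitp]
Order 2 then 1:
  2 Final Devoicing: no change — [walitbe]
  1 Final Vowel Deletion: [walitbe] → [walitb]
  result: [walitb]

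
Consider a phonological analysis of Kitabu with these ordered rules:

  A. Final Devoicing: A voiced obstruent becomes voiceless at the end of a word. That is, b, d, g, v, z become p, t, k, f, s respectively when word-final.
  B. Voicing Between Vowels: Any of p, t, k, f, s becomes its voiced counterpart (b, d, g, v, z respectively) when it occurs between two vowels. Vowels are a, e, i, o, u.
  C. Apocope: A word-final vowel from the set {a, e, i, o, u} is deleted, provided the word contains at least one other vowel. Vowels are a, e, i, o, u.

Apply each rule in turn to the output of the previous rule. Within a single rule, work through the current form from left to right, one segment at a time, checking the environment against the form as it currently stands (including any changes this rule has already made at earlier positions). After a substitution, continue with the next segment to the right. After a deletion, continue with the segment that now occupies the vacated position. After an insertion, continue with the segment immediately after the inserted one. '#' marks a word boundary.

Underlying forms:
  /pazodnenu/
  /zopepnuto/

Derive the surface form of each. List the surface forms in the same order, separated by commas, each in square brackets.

[pazodnen], [zobepnud]

/pazodnenu/:
  A Final Devoicing: no change — [pazodnenu]
  B Voicing Between Vowels: no change — [pazodnenu]
  C Apocope: [pazodnenu] → [pazodnen]
/zopepnuto/:
  A Final Devoicing: no change — [zopepnuto]
  B Voicing Between Vowels: [zopepnuto] → [zobepnudo]
  C Apocope: [zobepnudo] → [zobepnud]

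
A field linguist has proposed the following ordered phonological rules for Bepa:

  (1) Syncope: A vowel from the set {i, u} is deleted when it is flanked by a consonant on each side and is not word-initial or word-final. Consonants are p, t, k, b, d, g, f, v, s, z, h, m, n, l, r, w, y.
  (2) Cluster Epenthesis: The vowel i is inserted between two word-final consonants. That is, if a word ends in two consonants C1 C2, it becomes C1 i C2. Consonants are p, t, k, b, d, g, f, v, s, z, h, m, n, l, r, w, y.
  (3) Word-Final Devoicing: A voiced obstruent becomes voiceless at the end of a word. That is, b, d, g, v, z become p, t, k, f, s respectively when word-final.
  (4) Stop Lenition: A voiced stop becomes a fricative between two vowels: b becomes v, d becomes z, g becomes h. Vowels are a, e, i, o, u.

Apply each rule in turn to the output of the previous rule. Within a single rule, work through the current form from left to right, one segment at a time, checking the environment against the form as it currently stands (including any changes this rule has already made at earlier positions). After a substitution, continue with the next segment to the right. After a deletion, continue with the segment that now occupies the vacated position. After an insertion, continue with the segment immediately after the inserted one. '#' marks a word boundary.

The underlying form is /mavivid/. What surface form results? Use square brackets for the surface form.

(1) Syncope: [mavivid] → [mavvd]
(2) Cluster Epenthesis: [mavvd] → [mavvid]
(3) Word-Final Devoicing: [mavvid] → [mavvit]
(4) Stop Lenition: no change — [mavvit]

[mavvit]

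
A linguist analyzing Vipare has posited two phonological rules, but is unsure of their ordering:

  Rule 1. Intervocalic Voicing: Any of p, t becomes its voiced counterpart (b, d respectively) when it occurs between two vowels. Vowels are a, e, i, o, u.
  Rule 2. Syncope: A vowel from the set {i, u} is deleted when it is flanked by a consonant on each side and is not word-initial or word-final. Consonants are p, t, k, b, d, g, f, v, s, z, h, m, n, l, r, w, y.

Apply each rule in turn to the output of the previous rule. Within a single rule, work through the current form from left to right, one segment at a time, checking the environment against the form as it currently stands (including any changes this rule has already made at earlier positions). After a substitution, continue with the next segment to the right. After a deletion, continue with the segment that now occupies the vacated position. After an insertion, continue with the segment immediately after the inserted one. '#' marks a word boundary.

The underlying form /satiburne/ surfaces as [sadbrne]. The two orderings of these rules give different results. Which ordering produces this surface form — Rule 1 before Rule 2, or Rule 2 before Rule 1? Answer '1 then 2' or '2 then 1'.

1 then 2

Order 1 then 2:
  1 Intervocalic Voicing: [satiburne] → [sadiburne]
  2 Syncope: [sadiburne] → [sadbrne]
  result: [sadbrne]
Order 2 then 1:
  2 Syncope: [satiburne] → [satbrne]
  1 Intervocalic Voicing: no change — [satbrne]
  result: [satbrne]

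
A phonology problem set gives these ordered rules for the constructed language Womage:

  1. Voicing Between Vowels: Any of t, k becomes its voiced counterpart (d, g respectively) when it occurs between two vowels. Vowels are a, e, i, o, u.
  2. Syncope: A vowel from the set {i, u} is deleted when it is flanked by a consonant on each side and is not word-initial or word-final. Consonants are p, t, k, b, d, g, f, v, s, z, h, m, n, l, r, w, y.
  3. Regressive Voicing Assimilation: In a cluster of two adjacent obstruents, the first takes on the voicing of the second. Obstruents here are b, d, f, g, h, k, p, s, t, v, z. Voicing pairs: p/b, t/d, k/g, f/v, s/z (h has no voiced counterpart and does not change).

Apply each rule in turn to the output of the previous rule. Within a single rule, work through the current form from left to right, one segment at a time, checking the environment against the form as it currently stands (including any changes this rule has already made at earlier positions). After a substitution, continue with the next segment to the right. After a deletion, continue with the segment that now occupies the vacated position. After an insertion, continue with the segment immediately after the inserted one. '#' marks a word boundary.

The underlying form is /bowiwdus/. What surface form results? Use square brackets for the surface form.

1 Voicing Between Vowels: no change — [bowiwdus]
2 Syncope: [bowiwdus] → [bowwds]
3 Regressive Voicing Assimilation: [bowwds] → [bowwts]

[bowwts]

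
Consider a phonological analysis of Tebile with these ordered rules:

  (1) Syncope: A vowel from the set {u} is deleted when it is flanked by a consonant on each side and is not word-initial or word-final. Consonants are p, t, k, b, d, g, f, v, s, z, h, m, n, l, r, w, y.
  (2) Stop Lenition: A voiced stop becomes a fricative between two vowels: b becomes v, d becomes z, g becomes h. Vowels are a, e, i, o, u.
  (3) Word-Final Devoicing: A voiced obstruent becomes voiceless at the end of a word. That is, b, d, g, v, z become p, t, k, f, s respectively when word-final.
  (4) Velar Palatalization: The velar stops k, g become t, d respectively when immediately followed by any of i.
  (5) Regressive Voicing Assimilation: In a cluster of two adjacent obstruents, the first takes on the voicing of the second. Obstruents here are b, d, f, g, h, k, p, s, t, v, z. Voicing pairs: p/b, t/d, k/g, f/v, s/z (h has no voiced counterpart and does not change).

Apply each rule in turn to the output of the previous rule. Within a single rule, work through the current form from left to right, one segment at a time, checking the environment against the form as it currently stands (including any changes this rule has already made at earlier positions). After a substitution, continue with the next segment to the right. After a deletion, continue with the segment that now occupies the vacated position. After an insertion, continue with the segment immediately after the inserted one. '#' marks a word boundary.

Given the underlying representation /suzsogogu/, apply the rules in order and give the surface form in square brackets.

[zssohohu]

(1) Syncope: [suzsogogu] → [szsogogu]
(2) Stop Lenition: [szsogogu] → [szsohohu]
(3) Word-Final Devoicing: no change — [szsohohu]
(4) Velar Palatalization: no change — [szsohohu]
(5) Regressive Voicing Assimilation: [szsohohu] → [zssohohu]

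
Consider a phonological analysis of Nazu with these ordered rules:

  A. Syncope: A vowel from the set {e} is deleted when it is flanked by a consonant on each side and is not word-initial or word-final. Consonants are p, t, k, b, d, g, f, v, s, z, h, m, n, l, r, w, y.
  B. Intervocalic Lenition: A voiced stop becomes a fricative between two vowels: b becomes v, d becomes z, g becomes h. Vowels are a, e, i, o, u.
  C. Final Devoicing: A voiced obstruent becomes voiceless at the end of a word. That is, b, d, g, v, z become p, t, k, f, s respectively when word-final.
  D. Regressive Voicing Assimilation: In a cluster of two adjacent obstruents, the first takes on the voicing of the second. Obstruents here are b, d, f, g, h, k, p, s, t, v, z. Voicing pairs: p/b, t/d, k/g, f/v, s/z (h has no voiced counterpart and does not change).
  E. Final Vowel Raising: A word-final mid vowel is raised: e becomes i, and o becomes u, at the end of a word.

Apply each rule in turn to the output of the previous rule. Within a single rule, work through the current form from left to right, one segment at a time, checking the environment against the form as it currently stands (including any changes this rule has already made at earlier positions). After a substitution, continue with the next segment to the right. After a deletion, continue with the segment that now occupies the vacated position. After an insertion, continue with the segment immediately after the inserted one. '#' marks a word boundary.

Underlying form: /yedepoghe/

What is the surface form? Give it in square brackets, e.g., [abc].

[ytpokhi]

A Syncope: [yedepoghe] → [ydpoghe]
B Intervocalic Lenition: no change — [ydpoghe]
C Final Devoicing: no change — [ydpoghe]
D Regressive Voicing Assimilation: [ydpoghe] → [ytpokhe]
E Final Vowel Raising: [ytpokhe] → [ytpokhi]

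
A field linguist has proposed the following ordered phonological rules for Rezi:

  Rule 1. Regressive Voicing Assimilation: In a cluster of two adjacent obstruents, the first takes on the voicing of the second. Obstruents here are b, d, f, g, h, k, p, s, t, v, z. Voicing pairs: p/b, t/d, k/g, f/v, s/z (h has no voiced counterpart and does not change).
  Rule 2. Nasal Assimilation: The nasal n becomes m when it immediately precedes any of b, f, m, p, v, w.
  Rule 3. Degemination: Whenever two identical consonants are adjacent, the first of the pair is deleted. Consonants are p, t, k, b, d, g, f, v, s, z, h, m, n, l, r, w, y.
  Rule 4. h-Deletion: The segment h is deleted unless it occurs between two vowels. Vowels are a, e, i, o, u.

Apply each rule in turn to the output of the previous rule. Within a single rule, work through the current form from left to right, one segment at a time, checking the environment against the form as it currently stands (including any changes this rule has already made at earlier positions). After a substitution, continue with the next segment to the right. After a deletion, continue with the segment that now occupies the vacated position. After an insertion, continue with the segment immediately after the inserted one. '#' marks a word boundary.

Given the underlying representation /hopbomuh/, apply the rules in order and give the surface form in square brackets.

Rule 1 Regressive Voicing Assimilation: [hopbomuh] → [hobbomuh]
Rule 2 Nasal Assimilation: no change — [hobbomuh]
Rule 3 Degemination: [hobbomuh] → [hobomuh]
Rule 4 h-Deletion: [hobomuh] → [obomu]

[obomu]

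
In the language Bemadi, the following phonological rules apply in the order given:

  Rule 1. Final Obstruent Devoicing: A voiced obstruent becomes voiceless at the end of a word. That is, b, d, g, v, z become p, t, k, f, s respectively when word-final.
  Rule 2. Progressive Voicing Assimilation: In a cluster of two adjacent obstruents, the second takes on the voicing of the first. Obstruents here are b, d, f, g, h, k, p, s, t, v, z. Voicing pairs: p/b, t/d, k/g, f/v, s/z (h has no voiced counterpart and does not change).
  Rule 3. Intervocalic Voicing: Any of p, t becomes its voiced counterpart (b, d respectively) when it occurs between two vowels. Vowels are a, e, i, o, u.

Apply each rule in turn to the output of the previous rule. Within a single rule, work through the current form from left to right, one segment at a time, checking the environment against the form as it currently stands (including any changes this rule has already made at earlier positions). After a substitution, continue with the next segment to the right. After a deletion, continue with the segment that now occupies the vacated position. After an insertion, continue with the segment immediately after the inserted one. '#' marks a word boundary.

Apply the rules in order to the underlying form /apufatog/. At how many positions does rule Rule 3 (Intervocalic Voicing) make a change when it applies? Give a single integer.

2

Rule 1 Final Obstruent Devoicing: [apufatog] → [apufatok]
Rule 2 Progressive Voicing Assimilation: no change — [apufatok]
Rule 3 Intervocalic Voicing: [apufatok] → [abufadok]
Rule Rule 3 changed 2 position(s).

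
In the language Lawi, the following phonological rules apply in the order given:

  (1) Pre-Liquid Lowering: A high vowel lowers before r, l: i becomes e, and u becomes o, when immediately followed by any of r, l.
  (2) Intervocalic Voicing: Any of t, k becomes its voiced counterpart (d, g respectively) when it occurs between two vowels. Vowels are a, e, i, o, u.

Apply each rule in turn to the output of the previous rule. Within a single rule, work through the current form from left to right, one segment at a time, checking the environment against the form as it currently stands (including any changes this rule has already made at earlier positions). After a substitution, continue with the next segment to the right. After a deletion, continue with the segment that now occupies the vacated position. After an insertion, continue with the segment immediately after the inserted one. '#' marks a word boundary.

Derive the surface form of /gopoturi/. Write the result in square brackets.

[gopodori]

(1) Pre-Liquid Lowering: [gopoturi] → [gopotori]
(2) Intervocalic Voicing: [gopotori] → [gopodori]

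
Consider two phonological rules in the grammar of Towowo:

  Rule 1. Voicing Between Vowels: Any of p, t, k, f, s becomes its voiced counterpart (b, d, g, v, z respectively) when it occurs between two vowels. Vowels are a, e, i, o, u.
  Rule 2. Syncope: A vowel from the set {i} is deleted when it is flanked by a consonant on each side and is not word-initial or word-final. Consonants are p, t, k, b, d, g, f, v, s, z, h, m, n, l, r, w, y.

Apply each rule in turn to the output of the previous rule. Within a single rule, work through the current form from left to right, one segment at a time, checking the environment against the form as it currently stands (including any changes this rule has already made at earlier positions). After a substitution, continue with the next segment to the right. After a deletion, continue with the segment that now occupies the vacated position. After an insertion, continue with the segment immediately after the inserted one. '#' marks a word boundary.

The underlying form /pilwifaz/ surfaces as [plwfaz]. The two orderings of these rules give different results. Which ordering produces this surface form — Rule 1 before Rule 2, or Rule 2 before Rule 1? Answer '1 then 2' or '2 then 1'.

Order 1 then 2:
  1 Voicing Between Vowels: [pilwifaz] → [pilwivaz]
  2 Syncope: [pilwivaz] → [plwvaz]
  result: [plwvaz]
Order 2 then 1:
  2 Syncope: [pilwifaz] → [plwfaz]
  1 Voicing Between Vowels: no change — [plwfaz]
  result: [plwfaz]

2 then 1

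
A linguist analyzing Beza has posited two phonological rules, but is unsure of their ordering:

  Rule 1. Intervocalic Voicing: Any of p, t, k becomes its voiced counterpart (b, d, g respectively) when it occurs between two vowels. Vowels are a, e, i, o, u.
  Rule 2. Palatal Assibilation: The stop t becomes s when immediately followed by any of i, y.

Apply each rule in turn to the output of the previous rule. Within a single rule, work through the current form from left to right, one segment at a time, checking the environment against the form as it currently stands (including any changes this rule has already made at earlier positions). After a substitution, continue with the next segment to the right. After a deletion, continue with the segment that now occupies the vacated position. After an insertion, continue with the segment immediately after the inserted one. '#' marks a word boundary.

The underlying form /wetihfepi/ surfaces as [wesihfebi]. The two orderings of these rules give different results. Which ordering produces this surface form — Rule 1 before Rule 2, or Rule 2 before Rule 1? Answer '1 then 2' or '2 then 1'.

Order 1 then 2:
  1 Intervocalic Voicing: [wetihfepi] → [wedihfebi]
  2 Palatal Assibilation: no change — [wedihfebi]
  result: [wedihfebi]
Order 2 then 1:
  2 Palatal Assibilation: [wetihfepi] → [wesihfepi]
  1 Intervocalic Voicing: [wesihfepi] → [wesihfebi]
  result: [wesihfebi]

2 then 1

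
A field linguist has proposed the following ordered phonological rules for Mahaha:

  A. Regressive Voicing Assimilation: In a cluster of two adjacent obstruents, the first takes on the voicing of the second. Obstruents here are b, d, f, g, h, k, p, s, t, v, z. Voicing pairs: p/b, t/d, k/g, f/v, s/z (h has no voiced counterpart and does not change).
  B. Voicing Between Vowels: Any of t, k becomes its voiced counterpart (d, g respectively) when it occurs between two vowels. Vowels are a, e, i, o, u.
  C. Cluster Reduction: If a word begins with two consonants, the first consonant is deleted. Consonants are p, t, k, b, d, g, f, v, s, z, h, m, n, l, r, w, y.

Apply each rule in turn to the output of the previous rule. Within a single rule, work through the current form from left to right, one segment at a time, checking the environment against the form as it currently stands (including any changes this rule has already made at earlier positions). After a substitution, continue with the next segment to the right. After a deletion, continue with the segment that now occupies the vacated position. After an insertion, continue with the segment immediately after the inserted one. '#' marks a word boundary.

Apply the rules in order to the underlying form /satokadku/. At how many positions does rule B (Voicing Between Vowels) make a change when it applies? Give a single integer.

A Regressive Voicing Assimilation: [satokadku] → [satokatku]
B Voicing Between Vowels: [satokatku] → [sadogatku]
C Cluster Reduction: no change — [sadogatku]
Rule B changed 2 position(s).

2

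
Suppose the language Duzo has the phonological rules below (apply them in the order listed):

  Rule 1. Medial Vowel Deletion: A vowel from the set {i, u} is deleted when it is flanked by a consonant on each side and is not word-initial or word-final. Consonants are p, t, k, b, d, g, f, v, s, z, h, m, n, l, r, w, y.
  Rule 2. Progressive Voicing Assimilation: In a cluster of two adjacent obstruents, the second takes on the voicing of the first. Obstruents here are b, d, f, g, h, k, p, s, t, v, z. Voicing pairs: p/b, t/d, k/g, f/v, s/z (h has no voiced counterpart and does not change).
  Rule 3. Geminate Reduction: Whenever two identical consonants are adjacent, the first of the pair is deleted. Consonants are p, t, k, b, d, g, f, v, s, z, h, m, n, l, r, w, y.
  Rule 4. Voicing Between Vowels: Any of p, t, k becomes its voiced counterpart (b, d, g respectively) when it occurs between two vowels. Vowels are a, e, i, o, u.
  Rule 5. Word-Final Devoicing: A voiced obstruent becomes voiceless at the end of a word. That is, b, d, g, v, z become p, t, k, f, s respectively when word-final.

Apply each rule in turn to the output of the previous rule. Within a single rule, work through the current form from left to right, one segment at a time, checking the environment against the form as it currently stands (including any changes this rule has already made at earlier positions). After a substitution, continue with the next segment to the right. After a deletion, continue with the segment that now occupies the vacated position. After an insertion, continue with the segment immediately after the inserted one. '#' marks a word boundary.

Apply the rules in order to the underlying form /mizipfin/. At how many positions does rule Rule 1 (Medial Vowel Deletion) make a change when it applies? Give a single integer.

Rule 1 Medial Vowel Deletion: [mizipfin] → [mzpfn]
Rule 2 Progressive Voicing Assimilation: [mzpfn] → [mzbvn]
Rule 3 Geminate Reduction: no change — [mzbvn]
Rule 4 Voicing Between Vowels: no change — [mzbvn]
Rule 5 Word-Final Devoicing: no change — [mzbvn]
Rule Rule 1 changed 3 position(s).

3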